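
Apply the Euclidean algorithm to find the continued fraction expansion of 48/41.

Run the Euclidean algorithm on 48 and 41; the successive quotients are the partial quotients a_0, a_1, ... (each step inverts the fractional part left over by the previous one):
  48 = 1*41 + 7, so a_0 = 1.
  41 = 5*7 + 6, so a_1 = 5.
  7 = 1*6 + 1, so a_2 = 1.
  6 = 6*1 + 0, so a_3 = 6.
The remainder reaches 0 after 4 divisions, so the expansion has 4 partial quotients, read off in order.

[1; 5, 1, 6]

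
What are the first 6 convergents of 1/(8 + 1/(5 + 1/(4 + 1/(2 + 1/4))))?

0/1, 1/8, 5/41, 21/172, 47/385, 209/1712

Using the convergent recurrence p_i = a_i*p_{i-1} + p_{i-2}, q_i = a_i*q_{i-1} + q_{i-2} with p_{-2}=0, p_{-1}=1, q_{-2}=1, q_{-1}=0:
  i=0: a_0=0, p_0 = 0*1 + 0 = 0, q_0 = 0*0 + 1 = 1.
  i=1: a_1=8, p_1 = 8*0 + 1 = 1, q_1 = 8*1 + 0 = 8.
  i=2: a_2=5, p_2 = 5*1 + 0 = 5, q_2 = 5*8 + 1 = 41.
  i=3: a_3=4, p_3 = 4*5 + 1 = 21, q_3 = 4*41 + 8 = 172.
  i=4: a_4=2, p_4 = 2*21 + 5 = 47, q_4 = 2*172 + 41 = 385.
  i=5: a_5=4, p_5 = 4*47 + 21 = 209, q_5 = 4*385 + 172 = 1712.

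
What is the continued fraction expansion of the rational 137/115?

Run the Euclidean algorithm on 137 and 115; the successive quotients are the partial quotients a_0, a_1, ... (each step inverts the fractional part left over by the previous one):
  137 = 1*115 + 22, so a_0 = 1.
  115 = 5*22 + 5, so a_1 = 5.
  22 = 4*5 + 2, so a_2 = 4.
  5 = 2*2 + 1, so a_3 = 2.
  2 = 2*1 + 0, so a_4 = 2.
The remainder reaches 0 after 5 divisions, so the expansion has 5 partial quotients, read off in order.

[1; 5, 4, 2, 2]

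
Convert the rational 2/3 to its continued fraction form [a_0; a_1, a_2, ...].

Run the Euclidean algorithm on 2 and 3; the successive quotients are the partial quotients a_0, a_1, ... (each step inverts the fractional part left over by the previous one):
  2 = 0*3 + 2, so a_0 = 0.
  3 = 1*2 + 1, so a_1 = 1.
  2 = 2*1 + 0, so a_2 = 2.
The remainder reaches 0 after 3 divisions, so the expansion has 3 partial quotients, read off in order.

[0; 1, 2]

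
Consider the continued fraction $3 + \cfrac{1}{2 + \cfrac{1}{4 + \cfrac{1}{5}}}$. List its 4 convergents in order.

Using the convergent recurrence p_i = a_i*p_{i-1} + p_{i-2}, q_i = a_i*q_{i-1} + q_{i-2} with p_{-2}=0, p_{-1}=1, q_{-2}=1, q_{-1}=0:
  i=0: a_0=3, p_0 = 3*1 + 0 = 3, q_0 = 3*0 + 1 = 1.
  i=1: a_1=2, p_1 = 2*3 + 1 = 7, q_1 = 2*1 + 0 = 2.
  i=2: a_2=4, p_2 = 4*7 + 3 = 31, q_2 = 4*2 + 1 = 9.
  i=3: a_3=5, p_3 = 5*31 + 7 = 162, q_3 = 5*9 + 2 = 47.

3/1, 7/2, 31/9, 162/47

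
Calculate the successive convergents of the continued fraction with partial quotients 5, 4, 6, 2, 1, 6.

5/1, 21/4, 131/25, 283/54, 414/79, 2767/528

Using the convergent recurrence p_i = a_i*p_{i-1} + p_{i-2}, q_i = a_i*q_{i-1} + q_{i-2} with p_{-2}=0, p_{-1}=1, q_{-2}=1, q_{-1}=0:
  i=0: a_0=5, p_0 = 5*1 + 0 = 5, q_0 = 5*0 + 1 = 1.
  i=1: a_1=4, p_1 = 4*5 + 1 = 21, q_1 = 4*1 + 0 = 4.
  i=2: a_2=6, p_2 = 6*21 + 5 = 131, q_2 = 6*4 + 1 = 25.
  i=3: a_3=2, p_3 = 2*131 + 21 = 283, q_3 = 2*25 + 4 = 54.
  i=4: a_4=1, p_4 = 1*283 + 131 = 414, q_4 = 1*54 + 25 = 79.
  i=5: a_5=6, p_5 = 6*414 + 283 = 2767, q_5 = 6*79 + 54 = 528.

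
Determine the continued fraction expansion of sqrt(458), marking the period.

Write x_i = (sqrt(458) + m_i)/d_i with (m_0, d_0) = (0, 1). a_0 = floor(sqrt(458)) = 21, since 21^2 = 441 <= 458 < 484 = 22^2.
Iterate m_{i+1} = d_i*a_i - m_i, d_{i+1} = (458 - m_{i+1}^2)/d_i, a_{i+1} = floor((a_0 + m_{i+1})/d_{i+1}):
  m_1 = 1*21 - 0 = 21, d_1 = (458 - 21^2)/1 = 17/1 = 17, a_1 = floor((21 + 21)/17) = 2.
  m_2 = 17*2 - 21 = 13, d_2 = (458 - 13^2)/17 = 289/17 = 17, a_2 = floor((21 + 13)/17) = 2.
  m_3 = 17*2 - 13 = 21, d_3 = (458 - 21^2)/17 = 17/17 = 1, a_3 = floor((21 + 21)/1) = 42.
  m_4 = 1*42 - 21 = 21, d_4 = (458 - 21^2)/1 = 17/1 = 17: (m_4, d_4) = (m_1, d_1) = (21, 17), so from here the quotients repeat a_1, ..., a_3; the period length is 3.
Hence the expansion of sqrt(458) is a_0 = 21 followed by the repeating block 2, 2, 42 (period 3).

[21; (2, 2, 42)]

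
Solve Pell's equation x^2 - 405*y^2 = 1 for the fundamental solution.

First expand sqrt(405) as a continued fraction. With x_i = (sqrt(405) + m_i)/d_i and (m_0, d_0) = (0, 1): a_0 = floor(sqrt(405)) = 20, since 20^2 = 400 <= 405 < 441 = 21^2.
Iterate m_{i+1} = d_i*a_i - m_i, d_{i+1} = (405 - m_{i+1}^2)/d_i, a_{i+1} = floor((a_0 + m_{i+1})/d_{i+1}):
  m_1 = 1*20 - 0 = 20, d_1 = (405 - 20^2)/1 = 5/1 = 5, a_1 = floor((20 + 20)/5) = 8.
  m_2 = 5*8 - 20 = 20, d_2 = (405 - 20^2)/5 = 5/5 = 1, a_2 = floor((20 + 20)/1) = 40.
  m_3 = 1*40 - 20 = 20, d_3 = (405 - 20^2)/1 = 5/1 = 5: (m_3, d_3) = (m_1, d_1) = (20, 5), so from here the quotients repeat a_1, a_2; the period length is 2.
So sqrt(405) = [20; (8, 40)] with period length k = 2.
k is even, so the fundamental solution of x^2 - 405y^2 = 1 is (p_{k-1}, q_{k-1}) = (p_1, q_1); compute convergents through index 1.
Convergents (p_i = a_i*p_{i-1} + p_{i-2}, q_i = a_i*q_{i-1} + q_{i-2} with p_{-2}=0, p_{-1}=1, q_{-2}=1, q_{-1}=0):
  i=0: a_0=20, p_0 = 20*1 + 0 = 20, q_0 = 20*0 + 1 = 1.
  i=1: a_1=8, p_1 = 8*20 + 1 = 161, q_1 = 8*1 + 0 = 8.
Check: 161^2 - 405*8^2 = 25921 - 25920 = 1, so (x, y) = (161, 8) solves the equation, and by the theorem it is the least positive solution.

(x, y) = (161, 8)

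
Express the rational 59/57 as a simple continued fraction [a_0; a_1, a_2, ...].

Run the Euclidean algorithm on 59 and 57; the successive quotients are the partial quotients a_0, a_1, ... (each step inverts the fractional part left over by the previous one):
  59 = 1*57 + 2, so a_0 = 1.
  57 = 28*2 + 1, so a_1 = 28.
  2 = 2*1 + 0, so a_2 = 2.
The remainder reaches 0 after 3 divisions, so the expansion has 3 partial quotients, read off in order.

[1; 28, 2]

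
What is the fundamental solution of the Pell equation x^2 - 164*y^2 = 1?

First expand sqrt(164) as a continued fraction. With x_i = (sqrt(164) + m_i)/d_i and (m_0, d_0) = (0, 1): a_0 = floor(sqrt(164)) = 12, since 12^2 = 144 <= 164 < 169 = 13^2.
Iterate m_{i+1} = d_i*a_i - m_i, d_{i+1} = (164 - m_{i+1}^2)/d_i, a_{i+1} = floor((a_0 + m_{i+1})/d_{i+1}):
  m_1 = 1*12 - 0 = 12, d_1 = (164 - 12^2)/1 = 20/1 = 20, a_1 = floor((12 + 12)/20) = 1.
  m_2 = 20*1 - 12 = 8, d_2 = (164 - 8^2)/20 = 100/20 = 5, a_2 = floor((12 + 8)/5) = 4.
  m_3 = 5*4 - 8 = 12, d_3 = (164 - 12^2)/5 = 20/5 = 4, a_3 = floor((12 + 12)/4) = 6.
  m_4 = 4*6 - 12 = 12, d_4 = (164 - 12^2)/4 = 20/4 = 5, a_4 = floor((12 + 12)/5) = 4.
  m_5 = 5*4 - 12 = 8, d_5 = (164 - 8^2)/5 = 100/5 = 20, a_5 = floor((12 + 8)/20) = 1.
  m_6 = 20*1 - 8 = 12, d_6 = (164 - 12^2)/20 = 20/20 = 1, a_6 = floor((12 + 12)/1) = 24.
  m_7 = 1*24 - 12 = 12, d_7 = (164 - 12^2)/1 = 20/1 = 20: (m_7, d_7) = (m_1, d_1) = (12, 20), so from here the quotients repeat a_1, ..., a_6; the period length is 6.
So sqrt(164) = [12; (1, 4, 6, 4, 1, 24)] with period length k = 6.
k is even, so the fundamental solution of x^2 - 164y^2 = 1 is (p_{k-1}, q_{k-1}) = (p_5, q_5); compute convergents through index 5.
Convergents (p_i = a_i*p_{i-1} + p_{i-2}, q_i = a_i*q_{i-1} + q_{i-2} with p_{-2}=0, p_{-1}=1, q_{-2}=1, q_{-1}=0):
  i=0: a_0=12, p_0 = 12*1 + 0 = 12, q_0 = 12*0 + 1 = 1.
  i=1: a_1=1, p_1 = 1*12 + 1 = 13, q_1 = 1*1 + 0 = 1.
  i=2: a_2=4, p_2 = 4*13 + 12 = 64, q_2 = 4*1 + 1 = 5.
  i=3: a_3=6, p_3 = 6*64 + 13 = 397, q_3 = 6*5 + 1 = 31.
  i=4: a_4=4, p_4 = 4*397 + 64 = 1652, q_4 = 4*31 + 5 = 129.
  i=5: a_5=1, p_5 = 1*1652 + 397 = 2049, q_5 = 1*129 + 31 = 160.
Check: 2049^2 - 164*160^2 = 4198401 - 4198400 = 1, so (x, y) = (2049, 160) solves the equation, and by the theorem it is the least positive solution.

(x, y) = (2049, 160)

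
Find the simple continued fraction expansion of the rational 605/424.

[1; 2, 2, 1, 11, 2, 2]

Run the Euclidean algorithm on 605 and 424; the successive quotients are the partial quotients a_0, a_1, ... (each step inverts the fractional part left over by the previous one):
  605 = 1*424 + 181, so a_0 = 1.
  424 = 2*181 + 62, so a_1 = 2.
  181 = 2*62 + 57, so a_2 = 2.
  62 = 1*57 + 5, so a_3 = 1.
  57 = 11*5 + 2, so a_4 = 11.
  5 = 2*2 + 1, so a_5 = 2.
  2 = 2*1 + 0, so a_6 = 2.
The remainder reaches 0 after 7 divisions, so the expansion has 7 partial quotients, read off in order.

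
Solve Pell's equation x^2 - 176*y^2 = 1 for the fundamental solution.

First expand sqrt(176) as a continued fraction. With x_i = (sqrt(176) + m_i)/d_i and (m_0, d_0) = (0, 1): a_0 = floor(sqrt(176)) = 13, since 13^2 = 169 <= 176 < 196 = 14^2.
Iterate m_{i+1} = d_i*a_i - m_i, d_{i+1} = (176 - m_{i+1}^2)/d_i, a_{i+1} = floor((a_0 + m_{i+1})/d_{i+1}):
  m_1 = 1*13 - 0 = 13, d_1 = (176 - 13^2)/1 = 7/1 = 7, a_1 = floor((13 + 13)/7) = 3.
  m_2 = 7*3 - 13 = 8, d_2 = (176 - 8^2)/7 = 112/7 = 16, a_2 = floor((13 + 8)/16) = 1.
  m_3 = 16*1 - 8 = 8, d_3 = (176 - 8^2)/16 = 112/16 = 7, a_3 = floor((13 + 8)/7) = 3.
  m_4 = 7*3 - 8 = 13, d_4 = (176 - 13^2)/7 = 7/7 = 1, a_4 = floor((13 + 13)/1) = 26.
  m_5 = 1*26 - 13 = 13, d_5 = (176 - 13^2)/1 = 7/1 = 7: (m_5, d_5) = (m_1, d_1) = (13, 7), so from here the quotients repeat a_1, ..., a_4; the period length is 4.
So sqrt(176) = [13; (3, 1, 3, 26)] with period length k = 4.
k is even, so the fundamental solution of x^2 - 176y^2 = 1 is (p_{k-1}, q_{k-1}) = (p_3, q_3); compute convergents through index 3.
Convergents (p_i = a_i*p_{i-1} + p_{i-2}, q_i = a_i*q_{i-1} + q_{i-2} with p_{-2}=0, p_{-1}=1, q_{-2}=1, q_{-1}=0):
  i=0: a_0=13, p_0 = 13*1 + 0 = 13, q_0 = 13*0 + 1 = 1.
  i=1: a_1=3, p_1 = 3*13 + 1 = 40, q_1 = 3*1 + 0 = 3.
  i=2: a_2=1, p_2 = 1*40 + 13 = 53, q_2 = 1*3 + 1 = 4.
  i=3: a_3=3, p_3 = 3*53 + 40 = 199, q_3 = 3*4 + 3 = 15.
Check: 199^2 - 176*15^2 = 39601 - 39600 = 1, so (x, y) = (199, 15) solves the equation, and by the theorem it is the least positive solution.

(x, y) = (199, 15)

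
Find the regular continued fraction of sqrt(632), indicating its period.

[25; (7, 6, 7, 50)]

Write x_i = (sqrt(632) + m_i)/d_i with (m_0, d_0) = (0, 1). a_0 = floor(sqrt(632)) = 25, since 25^2 = 625 <= 632 < 676 = 26^2.
Iterate m_{i+1} = d_i*a_i - m_i, d_{i+1} = (632 - m_{i+1}^2)/d_i, a_{i+1} = floor((a_0 + m_{i+1})/d_{i+1}):
  m_1 = 1*25 - 0 = 25, d_1 = (632 - 25^2)/1 = 7/1 = 7, a_1 = floor((25 + 25)/7) = 7.
  m_2 = 7*7 - 25 = 24, d_2 = (632 - 24^2)/7 = 56/7 = 8, a_2 = floor((25 + 24)/8) = 6.
  m_3 = 8*6 - 24 = 24, d_3 = (632 - 24^2)/8 = 56/8 = 7, a_3 = floor((25 + 24)/7) = 7.
  m_4 = 7*7 - 24 = 25, d_4 = (632 - 25^2)/7 = 7/7 = 1, a_4 = floor((25 + 25)/1) = 50.
  m_5 = 1*50 - 25 = 25, d_5 = (632 - 25^2)/1 = 7/1 = 7: (m_5, d_5) = (m_1, d_1) = (25, 7), so from here the quotients repeat a_1, ..., a_4; the period length is 4.
Hence the expansion of sqrt(632) is a_0 = 25 followed by the repeating block 7, 6, 7, 50 (period 4).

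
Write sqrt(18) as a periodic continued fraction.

[4; (4, 8)]

Write x_i = (sqrt(18) + m_i)/d_i with (m_0, d_0) = (0, 1). a_0 = floor(sqrt(18)) = 4, since 4^2 = 16 <= 18 < 25 = 5^2.
Iterate m_{i+1} = d_i*a_i - m_i, d_{i+1} = (18 - m_{i+1}^2)/d_i, a_{i+1} = floor((a_0 + m_{i+1})/d_{i+1}):
  m_1 = 1*4 - 0 = 4, d_1 = (18 - 4^2)/1 = 2/1 = 2, a_1 = floor((4 + 4)/2) = 4.
  m_2 = 2*4 - 4 = 4, d_2 = (18 - 4^2)/2 = 2/2 = 1, a_2 = floor((4 + 4)/1) = 8.
  m_3 = 1*8 - 4 = 4, d_3 = (18 - 4^2)/1 = 2/1 = 2: (m_3, d_3) = (m_1, d_1) = (4, 2), so from here the quotients repeat a_1, a_2; the period length is 2.
Hence the expansion of sqrt(18) is a_0 = 4 followed by the repeating block 4, 8 (period 2).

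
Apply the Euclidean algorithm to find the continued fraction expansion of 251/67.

[3; 1, 2, 1, 16]

Run the Euclidean algorithm on 251 and 67; the successive quotients are the partial quotients a_0, a_1, ... (each step inverts the fractional part left over by the previous one):
  251 = 3*67 + 50, so a_0 = 3.
  67 = 1*50 + 17, so a_1 = 1.
  50 = 2*17 + 16, so a_2 = 2.
  17 = 1*16 + 1, so a_3 = 1.
  16 = 16*1 + 0, so a_4 = 16.
The remainder reaches 0 after 5 divisions, so the expansion has 5 partial quotients, read off in order.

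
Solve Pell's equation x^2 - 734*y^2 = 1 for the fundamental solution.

First expand sqrt(734) as a continued fraction. With x_i = (sqrt(734) + m_i)/d_i and (m_0, d_0) = (0, 1): a_0 = floor(sqrt(734)) = 27, since 27^2 = 729 <= 734 < 784 = 28^2.
Iterate m_{i+1} = d_i*a_i - m_i, d_{i+1} = (734 - m_{i+1}^2)/d_i, a_{i+1} = floor((a_0 + m_{i+1})/d_{i+1}):
  m_1 = 1*27 - 0 = 27, d_1 = (734 - 27^2)/1 = 5/1 = 5, a_1 = floor((27 + 27)/5) = 10.
  m_2 = 5*10 - 27 = 23, d_2 = (734 - 23^2)/5 = 205/5 = 41, a_2 = floor((27 + 23)/41) = 1.
  m_3 = 41*1 - 23 = 18, d_3 = (734 - 18^2)/41 = 410/41 = 10, a_3 = floor((27 + 18)/10) = 4.
  m_4 = 10*4 - 18 = 22, d_4 = (734 - 22^2)/10 = 250/10 = 25, a_4 = floor((27 + 22)/25) = 1.
  m_5 = 25*1 - 22 = 3, d_5 = (734 - 3^2)/25 = 725/25 = 29, a_5 = floor((27 + 3)/29) = 1.
  m_6 = 29*1 - 3 = 26, d_6 = (734 - 26^2)/29 = 58/29 = 2, a_6 = floor((27 + 26)/2) = 26.
  m_7 = 2*26 - 26 = 26, d_7 = (734 - 26^2)/2 = 58/2 = 29, a_7 = floor((27 + 26)/29) = 1.
  m_8 = 29*1 - 26 = 3, d_8 = (734 - 3^2)/29 = 725/29 = 25, a_8 = floor((27 + 3)/25) = 1.
  m_9 = 25*1 - 3 = 22, d_9 = (734 - 22^2)/25 = 250/25 = 10, a_9 = floor((27 + 22)/10) = 4.
  m_10 = 10*4 - 22 = 18, d_10 = (734 - 18^2)/10 = 410/10 = 41, a_10 = floor((27 + 18)/41) = 1.
  m_11 = 41*1 - 18 = 23, d_11 = (734 - 23^2)/41 = 205/41 = 5, a_11 = floor((27 + 23)/5) = 10.
  m_12 = 5*10 - 23 = 27, d_12 = (734 - 27^2)/5 = 5/5 = 1, a_12 = floor((27 + 27)/1) = 54.
  m_13 = 1*54 - 27 = 27, d_13 = (734 - 27^2)/1 = 5/1 = 5: (m_13, d_13) = (m_1, d_1) = (27, 5), so from here the quotients repeat a_1, ..., a_12; the period length is 12.
So sqrt(734) = [27; (10, 1, 4, 1, 1, 26, 1, 1, 4, 1, 10, 54)] with period length k = 12.
k is even, so the fundamental solution of x^2 - 734y^2 = 1 is (p_{k-1}, q_{k-1}) = (p_11, q_11); compute convergents through index 11.
Convergents (p_i = a_i*p_{i-1} + p_{i-2}, q_i = a_i*q_{i-1} + q_{i-2} with p_{-2}=0, p_{-1}=1, q_{-2}=1, q_{-1}=0):
  i=0: a_0=27, p_0 = 27*1 + 0 = 27, q_0 = 27*0 + 1 = 1.
  i=1: a_1=10, p_1 = 10*27 + 1 = 271, q_1 = 10*1 + 0 = 10.
  i=2: a_2=1, p_2 = 1*271 + 27 = 298, q_2 = 1*10 + 1 = 11.
  i=3: a_3=4, p_3 = 4*298 + 271 = 1463, q_3 = 4*11 + 10 = 54.
  i=4: a_4=1, p_4 = 1*1463 + 298 = 1761, q_4 = 1*54 + 11 = 65.
  i=5: a_5=1, p_5 = 1*1761 + 1463 = 3224, q_5 = 1*65 + 54 = 119.
  i=6: a_6=26, p_6 = 26*3224 + 1761 = 85585, q_6 = 26*119 + 65 = 3159.
  i=7: a_7=1, p_7 = 1*85585 + 3224 = 88809, q_7 = 1*3159 + 119 = 3278.
  i=8: a_8=1, p_8 = 1*88809 + 85585 = 174394, q_8 = 1*3278 + 3159 = 6437.
  i=9: a_9=4, p_9 = 4*174394 + 88809 = 786385, q_9 = 4*6437 + 3278 = 29026.
  i=10: a_10=1, p_10 = 1*786385 + 174394 = 960779, q_10 = 1*29026 + 6437 = 35463.
  i=11: a_11=10, p_11 = 10*960779 + 786385 = 10394175, q_11 = 10*35463 + 29026 = 383656.
Check: 10394175^2 - 734*383656^2 = 108038873930625 - 108038873930624 = 1, so (x, y) = (10394175, 383656) solves the equation, and by the theorem it is the least positive solution.

(x, y) = (10394175, 383656)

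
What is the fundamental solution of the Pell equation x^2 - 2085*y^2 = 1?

(x, y) = (1285471, 28152)

First expand sqrt(2085) as a continued fraction. With x_i = (sqrt(2085) + m_i)/d_i and (m_0, d_0) = (0, 1): a_0 = floor(sqrt(2085)) = 45, since 45^2 = 2025 <= 2085 < 2116 = 46^2.
Iterate m_{i+1} = d_i*a_i - m_i, d_{i+1} = (2085 - m_{i+1}^2)/d_i, a_{i+1} = floor((a_0 + m_{i+1})/d_{i+1}):
  m_1 = 1*45 - 0 = 45, d_1 = (2085 - 45^2)/1 = 60/1 = 60, a_1 = floor((45 + 45)/60) = 1.
  m_2 = 60*1 - 45 = 15, d_2 = (2085 - 15^2)/60 = 1860/60 = 31, a_2 = floor((45 + 15)/31) = 1.
  m_3 = 31*1 - 15 = 16, d_3 = (2085 - 16^2)/31 = 1829/31 = 59, a_3 = floor((45 + 16)/59) = 1.
  m_4 = 59*1 - 16 = 43, d_4 = (2085 - 43^2)/59 = 236/59 = 4, a_4 = floor((45 + 43)/4) = 22.
  m_5 = 4*22 - 43 = 45, d_5 = (2085 - 45^2)/4 = 60/4 = 15, a_5 = floor((45 + 45)/15) = 6.
  m_6 = 15*6 - 45 = 45, d_6 = (2085 - 45^2)/15 = 60/15 = 4, a_6 = floor((45 + 45)/4) = 22.
  m_7 = 4*22 - 45 = 43, d_7 = (2085 - 43^2)/4 = 236/4 = 59, a_7 = floor((45 + 43)/59) = 1.
  m_8 = 59*1 - 43 = 16, d_8 = (2085 - 16^2)/59 = 1829/59 = 31, a_8 = floor((45 + 16)/31) = 1.
  m_9 = 31*1 - 16 = 15, d_9 = (2085 - 15^2)/31 = 1860/31 = 60, a_9 = floor((45 + 15)/60) = 1.
  m_10 = 60*1 - 15 = 45, d_10 = (2085 - 45^2)/60 = 60/60 = 1, a_10 = floor((45 + 45)/1) = 90.
  m_11 = 1*90 - 45 = 45, d_11 = (2085 - 45^2)/1 = 60/1 = 60: (m_11, d_11) = (m_1, d_1) = (45, 60), so from here the quotients repeat a_1, ..., a_10; the period length is 10.
So sqrt(2085) = [45; (1, 1, 1, 22, 6, 22, 1, 1, 1, 90)] with period length k = 10.
k is even, so the fundamental solution of x^2 - 2085y^2 = 1 is (p_{k-1}, q_{k-1}) = (p_9, q_9); compute convergents through index 9.
Convergents (p_i = a_i*p_{i-1} + p_{i-2}, q_i = a_i*q_{i-1} + q_{i-2} with p_{-2}=0, p_{-1}=1, q_{-2}=1, q_{-1}=0):
  i=0: a_0=45, p_0 = 45*1 + 0 = 45, q_0 = 45*0 + 1 = 1.
  i=1: a_1=1, p_1 = 1*45 + 1 = 46, q_1 = 1*1 + 0 = 1.
  i=2: a_2=1, p_2 = 1*46 + 45 = 91, q_2 = 1*1 + 1 = 2.
  i=3: a_3=1, p_3 = 1*91 + 46 = 137, q_3 = 1*2 + 1 = 3.
  i=4: a_4=22, p_4 = 22*137 + 91 = 3105, q_4 = 22*3 + 2 = 68.
  i=5: a_5=6, p_5 = 6*3105 + 137 = 18767, q_5 = 6*68 + 3 = 411.
  i=6: a_6=22, p_6 = 22*18767 + 3105 = 415979, q_6 = 22*411 + 68 = 9110.
  i=7: a_7=1, p_7 = 1*415979 + 18767 = 434746, q_7 = 1*9110 + 411 = 9521.
  i=8: a_8=1, p_8 = 1*434746 + 415979 = 850725, q_8 = 1*9521 + 9110 = 18631.
  i=9: a_9=1, p_9 = 1*850725 + 434746 = 1285471, q_9 = 1*18631 + 9521 = 28152.
Check: 1285471^2 - 2085*28152^2 = 1652435691841 - 1652435691840 = 1, so (x, y) = (1285471, 28152) solves the equation, and by the theorem it is the least positive solution.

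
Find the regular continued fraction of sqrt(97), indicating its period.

Write x_i = (sqrt(97) + m_i)/d_i with (m_0, d_0) = (0, 1). a_0 = floor(sqrt(97)) = 9, since 9^2 = 81 <= 97 < 100 = 10^2.
Iterate m_{i+1} = d_i*a_i - m_i, d_{i+1} = (97 - m_{i+1}^2)/d_i, a_{i+1} = floor((a_0 + m_{i+1})/d_{i+1}):
  m_1 = 1*9 - 0 = 9, d_1 = (97 - 9^2)/1 = 16/1 = 16, a_1 = floor((9 + 9)/16) = 1.
  m_2 = 16*1 - 9 = 7, d_2 = (97 - 7^2)/16 = 48/16 = 3, a_2 = floor((9 + 7)/3) = 5.
  m_3 = 3*5 - 7 = 8, d_3 = (97 - 8^2)/3 = 33/3 = 11, a_3 = floor((9 + 8)/11) = 1.
  m_4 = 11*1 - 8 = 3, d_4 = (97 - 3^2)/11 = 88/11 = 8, a_4 = floor((9 + 3)/8) = 1.
  m_5 = 8*1 - 3 = 5, d_5 = (97 - 5^2)/8 = 72/8 = 9, a_5 = floor((9 + 5)/9) = 1.
  m_6 = 9*1 - 5 = 4, d_6 = (97 - 4^2)/9 = 81/9 = 9, a_6 = floor((9 + 4)/9) = 1.
  m_7 = 9*1 - 4 = 5, d_7 = (97 - 5^2)/9 = 72/9 = 8, a_7 = floor((9 + 5)/8) = 1.
  m_8 = 8*1 - 5 = 3, d_8 = (97 - 3^2)/8 = 88/8 = 11, a_8 = floor((9 + 3)/11) = 1.
  m_9 = 11*1 - 3 = 8, d_9 = (97 - 8^2)/11 = 33/11 = 3, a_9 = floor((9 + 8)/3) = 5.
  m_10 = 3*5 - 8 = 7, d_10 = (97 - 7^2)/3 = 48/3 = 16, a_10 = floor((9 + 7)/16) = 1.
  m_11 = 16*1 - 7 = 9, d_11 = (97 - 9^2)/16 = 16/16 = 1, a_11 = floor((9 + 9)/1) = 18.
  m_12 = 1*18 - 9 = 9, d_12 = (97 - 9^2)/1 = 16/1 = 16: (m_12, d_12) = (m_1, d_1) = (9, 16), so from here the quotients repeat a_1, ..., a_11; the period length is 11.
Hence the expansion of sqrt(97) is a_0 = 9 followed by the repeating block 1, 5, 1, 1, 1, 1, 1, 1, 5, 1, 18 (period 11).

[9; (1, 5, 1, 1, 1, 1, 1, 1, 5, 1, 18)]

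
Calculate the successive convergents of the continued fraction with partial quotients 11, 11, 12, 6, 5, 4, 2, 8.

Using the convergent recurrence p_i = a_i*p_{i-1} + p_{i-2}, q_i = a_i*q_{i-1} + q_{i-2} with p_{-2}=0, p_{-1}=1, q_{-2}=1, q_{-1}=0:
  i=0: a_0=11, p_0 = 11*1 + 0 = 11, q_0 = 11*0 + 1 = 1.
  i=1: a_1=11, p_1 = 11*11 + 1 = 122, q_1 = 11*1 + 0 = 11.
  i=2: a_2=12, p_2 = 12*122 + 11 = 1475, q_2 = 12*11 + 1 = 133.
  i=3: a_3=6, p_3 = 6*1475 + 122 = 8972, q_3 = 6*133 + 11 = 809.
  i=4: a_4=5, p_4 = 5*8972 + 1475 = 46335, q_4 = 5*809 + 133 = 4178.
  i=5: a_5=4, p_5 = 4*46335 + 8972 = 194312, q_5 = 4*4178 + 809 = 17521.
  i=6: a_6=2, p_6 = 2*194312 + 46335 = 434959, q_6 = 2*17521 + 4178 = 39220.
  i=7: a_7=8, p_7 = 8*434959 + 194312 = 3673984, q_7 = 8*39220 + 17521 = 331281.

11/1, 122/11, 1475/133, 8972/809, 46335/4178, 194312/17521, 434959/39220, 3673984/331281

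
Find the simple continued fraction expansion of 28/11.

[2; 1, 1, 5]

Run the Euclidean algorithm on 28 and 11; the successive quotients are the partial quotients a_0, a_1, ... (each step inverts the fractional part left over by the previous one):
  28 = 2*11 + 6, so a_0 = 2.
  11 = 1*6 + 5, so a_1 = 1.
  6 = 1*5 + 1, so a_2 = 1.
  5 = 5*1 + 0, so a_3 = 5.
The remainder reaches 0 after 4 divisions, so the expansion has 4 partial quotients, read off in order.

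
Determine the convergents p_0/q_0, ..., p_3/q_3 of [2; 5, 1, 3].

2/1, 11/5, 13/6, 50/23

Using the convergent recurrence p_i = a_i*p_{i-1} + p_{i-2}, q_i = a_i*q_{i-1} + q_{i-2} with p_{-2}=0, p_{-1}=1, q_{-2}=1, q_{-1}=0:
  i=0: a_0=2, p_0 = 2*1 + 0 = 2, q_0 = 2*0 + 1 = 1.
  i=1: a_1=5, p_1 = 5*2 + 1 = 11, q_1 = 5*1 + 0 = 5.
  i=2: a_2=1, p_2 = 1*11 + 2 = 13, q_2 = 1*5 + 1 = 6.
  i=3: a_3=3, p_3 = 3*13 + 11 = 50, q_3 = 3*6 + 5 = 23.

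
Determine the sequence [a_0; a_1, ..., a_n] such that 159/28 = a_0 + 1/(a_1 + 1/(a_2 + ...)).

[5; 1, 2, 9]

Run the Euclidean algorithm on 159 and 28; the successive quotients are the partial quotients a_0, a_1, ... (each step inverts the fractional part left over by the previous one):
  159 = 5*28 + 19, so a_0 = 5.
  28 = 1*19 + 9, so a_1 = 1.
  19 = 2*9 + 1, so a_2 = 2.
  9 = 9*1 + 0, so a_3 = 9.
The remainder reaches 0 after 4 divisions, so the expansion has 4 partial quotients, read off in order.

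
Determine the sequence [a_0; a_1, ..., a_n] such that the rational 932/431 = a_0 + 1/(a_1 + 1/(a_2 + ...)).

[2; 6, 6, 2, 1, 3]

Run the Euclidean algorithm on 932 and 431; the successive quotients are the partial quotients a_0, a_1, ... (each step inverts the fractional part left over by the previous one):
  932 = 2*431 + 70, so a_0 = 2.
  431 = 6*70 + 11, so a_1 = 6.
  70 = 6*11 + 4, so a_2 = 6.
  11 = 2*4 + 3, so a_3 = 2.
  4 = 1*3 + 1, so a_4 = 1.
  3 = 3*1 + 0, so a_5 = 3.
The remainder reaches 0 after 6 divisions, so the expansion has 6 partial quotients, read off in order.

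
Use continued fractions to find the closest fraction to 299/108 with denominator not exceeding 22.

Expand x = 299/108 as a continued fraction with the Euclidean algorithm:
  299 = 2*108 + 83, so a_0 = 2.
  108 = 1*83 + 25, so a_1 = 1.
  83 = 3*25 + 8, so a_2 = 3.
  25 = 3*8 + 1, so a_3 = 3.
  8 = 8*1 + 0, so a_4 = 8.
so x = [2; 1, 3, 3, 8].
Convergents (p_i = a_i*p_{i-1} + p_{i-2}, q_i = a_i*q_{i-1} + q_{i-2} with p_{-2}=0, p_{-1}=1, q_{-2}=1, q_{-1}=0), until the denominator exceeds 22:
  i=0: a_0=2, p_0 = 2*1 + 0 = 2, q_0 = 2*0 + 1 = 1.
  i=1: a_1=1, p_1 = 1*2 + 1 = 3, q_1 = 1*1 + 0 = 1.
  i=2: a_2=3, p_2 = 3*3 + 2 = 11, q_2 = 3*1 + 1 = 4.
  i=3: a_3=3, p_3 = 3*11 + 3 = 36, q_3 = 3*4 + 1 = 13.
  i=4: a_4=8, p_4 = 8*36 + 11 = 299, q_4 = 8*13 + 4 = 108.
q_4 = 108 > 22, so the last convergent with denominator <= 22 is p_3/q_3 = 36/13.
The closest fraction with denominator <= 22 is either p_3/q_3 or the intermediate fraction (k*p_3 + p_2)/(k*q_3 + q_2) with the largest k >= 1 whose denominator stays <= 22; these approach x as k grows, and every other convergent or intermediate fraction in range is farther away.
Largest k: floor((22 - q_2)/q_3) = floor((22 - 4)/13) = 1.
That gives (1*36 + 11)/(1*13 + 4) = 47/17.
Compare the errors: |x - 36/13| = |299*13 - 36*108|/(108*13) = 1/1404, and |x - 47/17| = |299*17 - 47*108|/(108*17) = 7/1836.
Cross-multiplying, 1*1836 = 1836 < 9828 = 7*1404, so 1/1404 is smaller: the convergent 36/13 is closer to x than 47/17.

36/13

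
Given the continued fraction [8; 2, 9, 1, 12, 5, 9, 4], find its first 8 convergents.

8/1, 17/2, 161/19, 178/21, 2297/271, 11663/1376, 107264/12655, 440719/51996

Using the convergent recurrence p_i = a_i*p_{i-1} + p_{i-2}, q_i = a_i*q_{i-1} + q_{i-2} with p_{-2}=0, p_{-1}=1, q_{-2}=1, q_{-1}=0:
  i=0: a_0=8, p_0 = 8*1 + 0 = 8, q_0 = 8*0 + 1 = 1.
  i=1: a_1=2, p_1 = 2*8 + 1 = 17, q_1 = 2*1 + 0 = 2.
  i=2: a_2=9, p_2 = 9*17 + 8 = 161, q_2 = 9*2 + 1 = 19.
  i=3: a_3=1, p_3 = 1*161 + 17 = 178, q_3 = 1*19 + 2 = 21.
  i=4: a_4=12, p_4 = 12*178 + 161 = 2297, q_4 = 12*21 + 19 = 271.
  i=5: a_5=5, p_5 = 5*2297 + 178 = 11663, q_5 = 5*271 + 21 = 1376.
  i=6: a_6=9, p_6 = 9*11663 + 2297 = 107264, q_6 = 9*1376 + 271 = 12655.
  i=7: a_7=4, p_7 = 4*107264 + 11663 = 440719, q_7 = 4*12655 + 1376 = 51996.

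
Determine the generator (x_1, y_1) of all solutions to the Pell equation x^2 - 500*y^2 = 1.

First expand sqrt(500) as a continued fraction. With x_i = (sqrt(500) + m_i)/d_i and (m_0, d_0) = (0, 1): a_0 = floor(sqrt(500)) = 22, since 22^2 = 484 <= 500 < 529 = 23^2.
Iterate m_{i+1} = d_i*a_i - m_i, d_{i+1} = (500 - m_{i+1}^2)/d_i, a_{i+1} = floor((a_0 + m_{i+1})/d_{i+1}):
  m_1 = 1*22 - 0 = 22, d_1 = (500 - 22^2)/1 = 16/1 = 16, a_1 = floor((22 + 22)/16) = 2.
  m_2 = 16*2 - 22 = 10, d_2 = (500 - 10^2)/16 = 400/16 = 25, a_2 = floor((22 + 10)/25) = 1.
  m_3 = 25*1 - 10 = 15, d_3 = (500 - 15^2)/25 = 275/25 = 11, a_3 = floor((22 + 15)/11) = 3.
  m_4 = 11*3 - 15 = 18, d_4 = (500 - 18^2)/11 = 176/11 = 16, a_4 = floor((22 + 18)/16) = 2.
  m_5 = 16*2 - 18 = 14, d_5 = (500 - 14^2)/16 = 304/16 = 19, a_5 = floor((22 + 14)/19) = 1.
  m_6 = 19*1 - 14 = 5, d_6 = (500 - 5^2)/19 = 475/19 = 25, a_6 = floor((22 + 5)/25) = 1.
  m_7 = 25*1 - 5 = 20, d_7 = (500 - 20^2)/25 = 100/25 = 4, a_7 = floor((22 + 20)/4) = 10.
  m_8 = 4*10 - 20 = 20, d_8 = (500 - 20^2)/4 = 100/4 = 25, a_8 = floor((22 + 20)/25) = 1.
  m_9 = 25*1 - 20 = 5, d_9 = (500 - 5^2)/25 = 475/25 = 19, a_9 = floor((22 + 5)/19) = 1.
  m_10 = 19*1 - 5 = 14, d_10 = (500 - 14^2)/19 = 304/19 = 16, a_10 = floor((22 + 14)/16) = 2.
  m_11 = 16*2 - 14 = 18, d_11 = (500 - 18^2)/16 = 176/16 = 11, a_11 = floor((22 + 18)/11) = 3.
  m_12 = 11*3 - 18 = 15, d_12 = (500 - 15^2)/11 = 275/11 = 25, a_12 = floor((22 + 15)/25) = 1.
  m_13 = 25*1 - 15 = 10, d_13 = (500 - 10^2)/25 = 400/25 = 16, a_13 = floor((22 + 10)/16) = 2.
  m_14 = 16*2 - 10 = 22, d_14 = (500 - 22^2)/16 = 16/16 = 1, a_14 = floor((22 + 22)/1) = 44.
  m_15 = 1*44 - 22 = 22, d_15 = (500 - 22^2)/1 = 16/1 = 16: (m_15, d_15) = (m_1, d_1) = (22, 16), so from here the quotients repeat a_1, ..., a_14; the period length is 14.
So sqrt(500) = [22; (2, 1, 3, 2, 1, 1, 10, 1, 1, 2, 3, 1, 2, 44)] with period length k = 14.
k is even, so the fundamental solution of x^2 - 500y^2 = 1 is (p_{k-1}, q_{k-1}) = (p_13, q_13); compute convergents through index 13.
Convergents (p_i = a_i*p_{i-1} + p_{i-2}, q_i = a_i*q_{i-1} + q_{i-2} with p_{-2}=0, p_{-1}=1, q_{-2}=1, q_{-1}=0):
  i=0: a_0=22, p_0 = 22*1 + 0 = 22, q_0 = 22*0 + 1 = 1.
  i=1: a_1=2, p_1 = 2*22 + 1 = 45, q_1 = 2*1 + 0 = 2.
  i=2: a_2=1, p_2 = 1*45 + 22 = 67, q_2 = 1*2 + 1 = 3.
  i=3: a_3=3, p_3 = 3*67 + 45 = 246, q_3 = 3*3 + 2 = 11.
  i=4: a_4=2, p_4 = 2*246 + 67 = 559, q_4 = 2*11 + 3 = 25.
  i=5: a_5=1, p_5 = 1*559 + 246 = 805, q_5 = 1*25 + 11 = 36.
  i=6: a_6=1, p_6 = 1*805 + 559 = 1364, q_6 = 1*36 + 25 = 61.
  i=7: a_7=10, p_7 = 10*1364 + 805 = 14445, q_7 = 10*61 + 36 = 646.
  i=8: a_8=1, p_8 = 1*14445 + 1364 = 15809, q_8 = 1*646 + 61 = 707.
  i=9: a_9=1, p_9 = 1*15809 + 14445 = 30254, q_9 = 1*707 + 646 = 1353.
  i=10: a_10=2, p_10 = 2*30254 + 15809 = 76317, q_10 = 2*1353 + 707 = 3413.
  i=11: a_11=3, p_11 = 3*76317 + 30254 = 259205, q_11 = 3*3413 + 1353 = 11592.
  i=12: a_12=1, p_12 = 1*259205 + 76317 = 335522, q_12 = 1*11592 + 3413 = 15005.
  i=13: a_13=2, p_13 = 2*335522 + 259205 = 930249, q_13 = 2*15005 + 11592 = 41602.
Check: 930249^2 - 500*41602^2 = 865363202001 - 865363202000 = 1, so (x, y) = (930249, 41602) solves the equation, and by the theorem it is the least positive solution.

(x, y) = (930249, 41602)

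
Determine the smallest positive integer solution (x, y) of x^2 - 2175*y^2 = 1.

(x, y) = (87724, 1881)

First expand sqrt(2175) as a continued fraction. With x_i = (sqrt(2175) + m_i)/d_i and (m_0, d_0) = (0, 1): a_0 = floor(sqrt(2175)) = 46, since 46^2 = 2116 <= 2175 < 2209 = 47^2.
Iterate m_{i+1} = d_i*a_i - m_i, d_{i+1} = (2175 - m_{i+1}^2)/d_i, a_{i+1} = floor((a_0 + m_{i+1})/d_{i+1}):
  m_1 = 1*46 - 0 = 46, d_1 = (2175 - 46^2)/1 = 59/1 = 59, a_1 = floor((46 + 46)/59) = 1.
  m_2 = 59*1 - 46 = 13, d_2 = (2175 - 13^2)/59 = 2006/59 = 34, a_2 = floor((46 + 13)/34) = 1.
  m_3 = 34*1 - 13 = 21, d_3 = (2175 - 21^2)/34 = 1734/34 = 51, a_3 = floor((46 + 21)/51) = 1.
  m_4 = 51*1 - 21 = 30, d_4 = (2175 - 30^2)/51 = 1275/51 = 25, a_4 = floor((46 + 30)/25) = 3.
  m_5 = 25*3 - 30 = 45, d_5 = (2175 - 45^2)/25 = 150/25 = 6, a_5 = floor((46 + 45)/6) = 15.
  m_6 = 6*15 - 45 = 45, d_6 = (2175 - 45^2)/6 = 150/6 = 25, a_6 = floor((46 + 45)/25) = 3.
  m_7 = 25*3 - 45 = 30, d_7 = (2175 - 30^2)/25 = 1275/25 = 51, a_7 = floor((46 + 30)/51) = 1.
  m_8 = 51*1 - 30 = 21, d_8 = (2175 - 21^2)/51 = 1734/51 = 34, a_8 = floor((46 + 21)/34) = 1.
  m_9 = 34*1 - 21 = 13, d_9 = (2175 - 13^2)/34 = 2006/34 = 59, a_9 = floor((46 + 13)/59) = 1.
  m_10 = 59*1 - 13 = 46, d_10 = (2175 - 46^2)/59 = 59/59 = 1, a_10 = floor((46 + 46)/1) = 92.
  m_11 = 1*92 - 46 = 46, d_11 = (2175 - 46^2)/1 = 59/1 = 59: (m_11, d_11) = (m_1, d_1) = (46, 59), so from here the quotients repeat a_1, ..., a_10; the period length is 10.
So sqrt(2175) = [46; (1, 1, 1, 3, 15, 3, 1, 1, 1, 92)] with period length k = 10.
k is even, so the fundamental solution of x^2 - 2175y^2 = 1 is (p_{k-1}, q_{k-1}) = (p_9, q_9); compute convergents through index 9.
Convergents (p_i = a_i*p_{i-1} + p_{i-2}, q_i = a_i*q_{i-1} + q_{i-2} with p_{-2}=0, p_{-1}=1, q_{-2}=1, q_{-1}=0):
  i=0: a_0=46, p_0 = 46*1 + 0 = 46, q_0 = 46*0 + 1 = 1.
  i=1: a_1=1, p_1 = 1*46 + 1 = 47, q_1 = 1*1 + 0 = 1.
  i=2: a_2=1, p_2 = 1*47 + 46 = 93, q_2 = 1*1 + 1 = 2.
  i=3: a_3=1, p_3 = 1*93 + 47 = 140, q_3 = 1*2 + 1 = 3.
  i=4: a_4=3, p_4 = 3*140 + 93 = 513, q_4 = 3*3 + 2 = 11.
  i=5: a_5=15, p_5 = 15*513 + 140 = 7835, q_5 = 15*11 + 3 = 168.
  i=6: a_6=3, p_6 = 3*7835 + 513 = 24018, q_6 = 3*168 + 11 = 515.
  i=7: a_7=1, p_7 = 1*24018 + 7835 = 31853, q_7 = 1*515 + 168 = 683.
  i=8: a_8=1, p_8 = 1*31853 + 24018 = 55871, q_8 = 1*683 + 515 = 1198.
  i=9: a_9=1, p_9 = 1*55871 + 31853 = 87724, q_9 = 1*1198 + 683 = 1881.
Check: 87724^2 - 2175*1881^2 = 7695500176 - 7695500175 = 1, so (x, y) = (87724, 1881) solves the equation, and by the theorem it is the least positive solution.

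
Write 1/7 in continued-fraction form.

[0; 7]

Run the Euclidean algorithm on 1 and 7; the successive quotients are the partial quotients a_0, a_1, ... (each step inverts the fractional part left over by the previous one):
  1 = 0*7 + 1, so a_0 = 0.
  7 = 7*1 + 0, so a_1 = 7.
The remainder reaches 0 after 2 divisions, so the expansion has 2 partial quotients, read off in order.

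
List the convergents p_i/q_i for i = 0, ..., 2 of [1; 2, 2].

1/1, 3/2, 7/5

Using the convergent recurrence p_i = a_i*p_{i-1} + p_{i-2}, q_i = a_i*q_{i-1} + q_{i-2} with p_{-2}=0, p_{-1}=1, q_{-2}=1, q_{-1}=0:
  i=0: a_0=1, p_0 = 1*1 + 0 = 1, q_0 = 1*0 + 1 = 1.
  i=1: a_1=2, p_1 = 2*1 + 1 = 3, q_1 = 2*1 + 0 = 2.
  i=2: a_2=2, p_2 = 2*3 + 1 = 7, q_2 = 2*2 + 1 = 5.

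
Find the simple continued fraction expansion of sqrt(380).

[19; (2, 38)]

Write x_i = (sqrt(380) + m_i)/d_i with (m_0, d_0) = (0, 1). a_0 = floor(sqrt(380)) = 19, since 19^2 = 361 <= 380 < 400 = 20^2.
Iterate m_{i+1} = d_i*a_i - m_i, d_{i+1} = (380 - m_{i+1}^2)/d_i, a_{i+1} = floor((a_0 + m_{i+1})/d_{i+1}):
  m_1 = 1*19 - 0 = 19, d_1 = (380 - 19^2)/1 = 19/1 = 19, a_1 = floor((19 + 19)/19) = 2.
  m_2 = 19*2 - 19 = 19, d_2 = (380 - 19^2)/19 = 19/19 = 1, a_2 = floor((19 + 19)/1) = 38.
  m_3 = 1*38 - 19 = 19, d_3 = (380 - 19^2)/1 = 19/1 = 19: (m_3, d_3) = (m_1, d_1) = (19, 19), so from here the quotients repeat a_1, a_2; the period length is 2.
Hence the expansion of sqrt(380) is a_0 = 19 followed by the repeating block 2, 38 (period 2).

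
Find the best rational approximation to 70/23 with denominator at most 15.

Expand x = 70/23 as a continued fraction with the Euclidean algorithm:
  70 = 3*23 + 1, so a_0 = 3.
  23 = 23*1 + 0, so a_1 = 23.
so x = [3; 23].
Convergents (p_i = a_i*p_{i-1} + p_{i-2}, q_i = a_i*q_{i-1} + q_{i-2} with p_{-2}=0, p_{-1}=1, q_{-2}=1, q_{-1}=0), until the denominator exceeds 15:
  i=0: a_0=3, p_0 = 3*1 + 0 = 3, q_0 = 3*0 + 1 = 1.
  i=1: a_1=23, p_1 = 23*3 + 1 = 70, q_1 = 23*1 + 0 = 23.
q_1 = 23 > 15, so the last convergent with denominator <= 15 is p_0/q_0 = 3/1.
The closest fraction with denominator <= 15 is either p_0/q_0 or the intermediate fraction (k*p_0 + p_{-1})/(k*q_0 + q_{-1}) with the largest k >= 1 whose denominator stays <= 15; these approach x as k grows, and every other convergent or intermediate fraction in range is farther away.
Largest k: floor((15 - q_{-1})/q_0) = floor((15 - 0)/1) = 15 (using the seeds p_{-1} = 1, q_{-1} = 0).
That gives (15*3 + 1)/(15*1 + 0) = 46/15.
Compare the errors: |x - 3/1| = |70*1 - 3*23|/(23*1) = 1/23, and |x - 46/15| = |70*15 - 46*23|/(23*15) = 8/345.
Cross-multiplying, 8*23 = 184 < 345 = 1*345, so 8/345 is smaller: the intermediate fraction 46/15 is closer to x than 3/1.

46/15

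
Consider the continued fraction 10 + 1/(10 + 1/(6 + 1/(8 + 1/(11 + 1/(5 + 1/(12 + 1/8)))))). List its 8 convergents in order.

Using the convergent recurrence p_i = a_i*p_{i-1} + p_{i-2}, q_i = a_i*q_{i-1} + q_{i-2} with p_{-2}=0, p_{-1}=1, q_{-2}=1, q_{-1}=0:
  i=0: a_0=10, p_0 = 10*1 + 0 = 10, q_0 = 10*0 + 1 = 1.
  i=1: a_1=10, p_1 = 10*10 + 1 = 101, q_1 = 10*1 + 0 = 10.
  i=2: a_2=6, p_2 = 6*101 + 10 = 616, q_2 = 6*10 + 1 = 61.
  i=3: a_3=8, p_3 = 8*616 + 101 = 5029, q_3 = 8*61 + 10 = 498.
  i=4: a_4=11, p_4 = 11*5029 + 616 = 55935, q_4 = 11*498 + 61 = 5539.
  i=5: a_5=5, p_5 = 5*55935 + 5029 = 284704, q_5 = 5*5539 + 498 = 28193.
  i=6: a_6=12, p_6 = 12*284704 + 55935 = 3472383, q_6 = 12*28193 + 5539 = 343855.
  i=7: a_7=8, p_7 = 8*3472383 + 284704 = 28063768, q_7 = 8*343855 + 28193 = 2779033.

10/1, 101/10, 616/61, 5029/498, 55935/5539, 284704/28193, 3472383/343855, 28063768/2779033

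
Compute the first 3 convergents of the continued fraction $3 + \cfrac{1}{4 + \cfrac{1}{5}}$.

3/1, 13/4, 68/21

Using the convergent recurrence p_i = a_i*p_{i-1} + p_{i-2}, q_i = a_i*q_{i-1} + q_{i-2} with p_{-2}=0, p_{-1}=1, q_{-2}=1, q_{-1}=0:
  i=0: a_0=3, p_0 = 3*1 + 0 = 3, q_0 = 3*0 + 1 = 1.
  i=1: a_1=4, p_1 = 4*3 + 1 = 13, q_1 = 4*1 + 0 = 4.
  i=2: a_2=5, p_2 = 5*13 + 3 = 68, q_2 = 5*4 + 1 = 21.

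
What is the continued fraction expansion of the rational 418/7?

[59; 1, 2, 2]

Run the Euclidean algorithm on 418 and 7; the successive quotients are the partial quotients a_0, a_1, ... (each step inverts the fractional part left over by the previous one):
  418 = 59*7 + 5, so a_0 = 59.
  7 = 1*5 + 2, so a_1 = 1.
  5 = 2*2 + 1, so a_2 = 2.
  2 = 2*1 + 0, so a_3 = 2.
The remainder reaches 0 after 4 divisions, so the expansion has 4 partial quotients, read off in order.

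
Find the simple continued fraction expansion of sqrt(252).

Write x_i = (sqrt(252) + m_i)/d_i with (m_0, d_0) = (0, 1). a_0 = floor(sqrt(252)) = 15, since 15^2 = 225 <= 252 < 256 = 16^2.
Iterate m_{i+1} = d_i*a_i - m_i, d_{i+1} = (252 - m_{i+1}^2)/d_i, a_{i+1} = floor((a_0 + m_{i+1})/d_{i+1}):
  m_1 = 1*15 - 0 = 15, d_1 = (252 - 15^2)/1 = 27/1 = 27, a_1 = floor((15 + 15)/27) = 1.
  m_2 = 27*1 - 15 = 12, d_2 = (252 - 12^2)/27 = 108/27 = 4, a_2 = floor((15 + 12)/4) = 6.
  m_3 = 4*6 - 12 = 12, d_3 = (252 - 12^2)/4 = 108/4 = 27, a_3 = floor((15 + 12)/27) = 1.
  m_4 = 27*1 - 12 = 15, d_4 = (252 - 15^2)/27 = 27/27 = 1, a_4 = floor((15 + 15)/1) = 30.
  m_5 = 1*30 - 15 = 15, d_5 = (252 - 15^2)/1 = 27/1 = 27: (m_5, d_5) = (m_1, d_1) = (15, 27), so from here the quotients repeat a_1, ..., a_4; the period length is 4.
Hence the expansion of sqrt(252) is a_0 = 15 followed by the repeating block 1, 6, 1, 30 (period 4).

[15; (1, 6, 1, 30)]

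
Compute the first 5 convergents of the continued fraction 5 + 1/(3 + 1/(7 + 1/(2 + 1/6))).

5/1, 16/3, 117/22, 250/47, 1617/304

Using the convergent recurrence p_i = a_i*p_{i-1} + p_{i-2}, q_i = a_i*q_{i-1} + q_{i-2} with p_{-2}=0, p_{-1}=1, q_{-2}=1, q_{-1}=0:
  i=0: a_0=5, p_0 = 5*1 + 0 = 5, q_0 = 5*0 + 1 = 1.
  i=1: a_1=3, p_1 = 3*5 + 1 = 16, q_1 = 3*1 + 0 = 3.
  i=2: a_2=7, p_2 = 7*16 + 5 = 117, q_2 = 7*3 + 1 = 22.
  i=3: a_3=2, p_3 = 2*117 + 16 = 250, q_3 = 2*22 + 3 = 47.
  i=4: a_4=6, p_4 = 6*250 + 117 = 1617, q_4 = 6*47 + 22 = 304.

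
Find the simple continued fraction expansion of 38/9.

Run the Euclidean algorithm on 38 and 9; the successive quotients are the partial quotients a_0, a_1, ... (each step inverts the fractional part left over by the previous one):
  38 = 4*9 + 2, so a_0 = 4.
  9 = 4*2 + 1, so a_1 = 4.
  2 = 2*1 + 0, so a_2 = 2.
The remainder reaches 0 after 3 divisions, so the expansion has 3 partial quotients, read off in order.

[4; 4, 2]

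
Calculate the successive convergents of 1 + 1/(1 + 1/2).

Using the convergent recurrence p_i = a_i*p_{i-1} + p_{i-2}, q_i = a_i*q_{i-1} + q_{i-2} with p_{-2}=0, p_{-1}=1, q_{-2}=1, q_{-1}=0:
  i=0: a_0=1, p_0 = 1*1 + 0 = 1, q_0 = 1*0 + 1 = 1.
  i=1: a_1=1, p_1 = 1*1 + 1 = 2, q_1 = 1*1 + 0 = 1.
  i=2: a_2=2, p_2 = 2*2 + 1 = 5, q_2 = 2*1 + 1 = 3.

1/1, 2/1, 5/3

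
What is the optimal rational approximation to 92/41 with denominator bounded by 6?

Expand x = 92/41 as a continued fraction with the Euclidean algorithm:
  92 = 2*41 + 10, so a_0 = 2.
  41 = 4*10 + 1, so a_1 = 4.
  10 = 10*1 + 0, so a_2 = 10.
so x = [2; 4, 10].
Convergents (p_i = a_i*p_{i-1} + p_{i-2}, q_i = a_i*q_{i-1} + q_{i-2} with p_{-2}=0, p_{-1}=1, q_{-2}=1, q_{-1}=0), until the denominator exceeds 6:
  i=0: a_0=2, p_0 = 2*1 + 0 = 2, q_0 = 2*0 + 1 = 1.
  i=1: a_1=4, p_1 = 4*2 + 1 = 9, q_1 = 4*1 + 0 = 4.
  i=2: a_2=10, p_2 = 10*9 + 2 = 92, q_2 = 10*4 + 1 = 41.
q_2 = 41 > 6, so the last convergent with denominator <= 6 is p_1/q_1 = 9/4.
The closest fraction with denominator <= 6 is either p_1/q_1 or the intermediate fraction (k*p_1 + p_0)/(k*q_1 + q_0) with the largest k >= 1 whose denominator stays <= 6; these approach x as k grows, and every other convergent or intermediate fraction in range is farther away.
Largest k: floor((6 - q_0)/q_1) = floor((6 - 1)/4) = 1.
That gives (1*9 + 2)/(1*4 + 1) = 11/5.
Compare the errors: |x - 9/4| = |92*4 - 9*41|/(41*4) = 1/164, and |x - 11/5| = |92*5 - 11*41|/(41*5) = 9/205.
Cross-multiplying, 1*205 = 205 < 1476 = 9*164, so 1/164 is smaller: the convergent 9/4 is closer to x than 11/5.

9/4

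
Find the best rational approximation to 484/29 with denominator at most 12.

Expand x = 484/29 as a continued fraction with the Euclidean algorithm:
  484 = 16*29 + 20, so a_0 = 16.
  29 = 1*20 + 9, so a_1 = 1.
  20 = 2*9 + 2, so a_2 = 2.
  9 = 4*2 + 1, so a_3 = 4.
  2 = 2*1 + 0, so a_4 = 2.
so x = [16; 1, 2, 4, 2].
Convergents (p_i = a_i*p_{i-1} + p_{i-2}, q_i = a_i*q_{i-1} + q_{i-2} with p_{-2}=0, p_{-1}=1, q_{-2}=1, q_{-1}=0), until the denominator exceeds 12:
  i=0: a_0=16, p_0 = 16*1 + 0 = 16, q_0 = 16*0 + 1 = 1.
  i=1: a_1=1, p_1 = 1*16 + 1 = 17, q_1 = 1*1 + 0 = 1.
  i=2: a_2=2, p_2 = 2*17 + 16 = 50, q_2 = 2*1 + 1 = 3.
  i=3: a_3=4, p_3 = 4*50 + 17 = 217, q_3 = 4*3 + 1 = 13.
q_3 = 13 > 12, so the last convergent with denominator <= 12 is p_2/q_2 = 50/3.
The closest fraction with denominator <= 12 is either p_2/q_2 or the intermediate fraction (k*p_2 + p_1)/(k*q_2 + q_1) with the largest k >= 1 whose denominator stays <= 12; these approach x as k grows, and every other convergent or intermediate fraction in range is farther away.
Largest k: floor((12 - q_1)/q_2) = floor((12 - 1)/3) = 3.
That gives (3*50 + 17)/(3*3 + 1) = 167/10.
Compare the errors: |x - 50/3| = |484*3 - 50*29|/(29*3) = 2/87, and |x - 167/10| = |484*10 - 167*29|/(29*10) = 3/290.
Cross-multiplying, 3*87 = 261 < 580 = 2*290, so 3/290 is smaller: the intermediate fraction 167/10 is closer to x than 50/3.

167/10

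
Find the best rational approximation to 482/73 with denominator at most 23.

Expand x = 482/73 as a continued fraction with the Euclidean algorithm:
  482 = 6*73 + 44, so a_0 = 6.
  73 = 1*44 + 29, so a_1 = 1.
  44 = 1*29 + 15, so a_2 = 1.
  29 = 1*15 + 14, so a_3 = 1.
  15 = 1*14 + 1, so a_4 = 1.
  14 = 14*1 + 0, so a_5 = 14.
so x = [6; 1, 1, 1, 1, 14].
Convergents (p_i = a_i*p_{i-1} + p_{i-2}, q_i = a_i*q_{i-1} + q_{i-2} with p_{-2}=0, p_{-1}=1, q_{-2}=1, q_{-1}=0), until the denominator exceeds 23:
  i=0: a_0=6, p_0 = 6*1 + 0 = 6, q_0 = 6*0 + 1 = 1.
  i=1: a_1=1, p_1 = 1*6 + 1 = 7, q_1 = 1*1 + 0 = 1.
  i=2: a_2=1, p_2 = 1*7 + 6 = 13, q_2 = 1*1 + 1 = 2.
  i=3: a_3=1, p_3 = 1*13 + 7 = 20, q_3 = 1*2 + 1 = 3.
  i=4: a_4=1, p_4 = 1*20 + 13 = 33, q_4 = 1*3 + 2 = 5.
  i=5: a_5=14, p_5 = 14*33 + 20 = 482, q_5 = 14*5 + 3 = 73.
q_5 = 73 > 23, so the last convergent with denominator <= 23 is p_4/q_4 = 33/5.
The closest fraction with denominator <= 23 is either p_4/q_4 or the intermediate fraction (k*p_4 + p_3)/(k*q_4 + q_3) with the largest k >= 1 whose denominator stays <= 23; these approach x as k grows, and every other convergent or intermediate fraction in range is farther away.
Largest k: floor((23 - q_3)/q_4) = floor((23 - 3)/5) = 4.
That gives (4*33 + 20)/(4*5 + 3) = 152/23.
Compare the errors: |x - 33/5| = |482*5 - 33*73|/(73*5) = 1/365, and |x - 152/23| = |482*23 - 152*73|/(73*23) = 10/1679.
Cross-multiplying, 1*1679 = 1679 < 3650 = 10*365, so 1/365 is smaller: the convergent 33/5 is closer to x than 152/23.

33/5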